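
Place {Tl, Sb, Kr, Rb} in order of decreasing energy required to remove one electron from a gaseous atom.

Kr is in period 4, group 18; Rb is in period 5, group 1; Sb is in period 5, group 15; Tl is in period 6, group 13.
Removing the outermost electron gets harder across a period and easier down a group.
These span different periods and groups, so the two trends combine.
Tl > Rb: the two effects oppose for this pair; the across-period effect wins (589 vs 403 kJ/mol).
Sb > Tl: relative to Tl, both the across-period and down-group shifts push Sb's first ionization energy up.
Kr > Sb: relative to Sb, both the across-period and down-group shifts push Kr's first ionization energy up.
Approximate values (kJ/mol): Kr 1351, Rb 403, Sb 831, Tl 589.
So from highest to lowest: Kr > Sb > Tl > Rb.

Kr, Sb, Tl, Rb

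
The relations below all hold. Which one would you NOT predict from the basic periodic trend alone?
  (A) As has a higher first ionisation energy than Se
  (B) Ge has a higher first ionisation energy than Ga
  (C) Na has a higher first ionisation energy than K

(A)

The general trend: first ionisation energy increases across a period and decreases down a group.
(A) As (period 4, group 15) vs Se (period 4, group 16): the stated order contradicts the simple trend.
(B) Ge (period 4, group 14) vs Ga (period 4, group 13): the stated order agrees with the simple trend.
(C) Na (period 3, group 1) vs K (period 4, group 1): the stated order agrees with the simple trend.
The exception is (A): Se (4p⁴) ionizes more easily than half-filled As (4p³).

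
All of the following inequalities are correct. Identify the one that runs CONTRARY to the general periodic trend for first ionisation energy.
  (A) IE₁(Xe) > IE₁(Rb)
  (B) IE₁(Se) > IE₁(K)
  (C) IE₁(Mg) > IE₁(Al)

(C)

The general trend: first ionisation energy increases across a period and decreases down a group.
(A) Xe (period 5, group 18) vs Rb (period 5, group 1): the stated order agrees with the simple trend.
(B) Se (period 4, group 16) vs K (period 4, group 1): the stated order agrees with the simple trend.
(C) Mg (period 3, group 2) vs Al (period 3, group 13): the stated order contradicts the simple trend.
The exception is (C): Al's single 3p electron is easier to remove than one from Mg's filled 3s².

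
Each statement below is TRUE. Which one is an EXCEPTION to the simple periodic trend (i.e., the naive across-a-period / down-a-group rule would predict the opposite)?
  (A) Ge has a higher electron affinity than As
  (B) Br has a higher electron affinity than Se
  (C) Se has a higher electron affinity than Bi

(A)

The general trend: electron affinity increases across a period and decreases down a group.
(A) Ge (period 4, group 14) vs As (period 4, group 15): the stated order contradicts the simple trend.
(B) Br (period 4, group 17) vs Se (period 4, group 16): the stated order agrees with the simple trend.
(C) Se (period 4, group 16) vs Bi (period 6, group 15): the stated order agrees with the simple trend.
The exception is (A): adding an electron to As's half-filled 4p³ is unfavourable, so Ge (4p²) has the more exothermic EA.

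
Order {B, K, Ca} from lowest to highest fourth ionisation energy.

Consider each +3 ion: B³⁺ is the bare [He] core; K³⁺ is already 2 electrons into the core; Ca³⁺ is already 1 electron into the core.
All of these are removing an electron from a noble-gas core or deeper; the smaller core (lower principal quantum number) is held far more tightly, and within a period the higher nuclear charge binds the same core more tightly.
Approximate IE_4 values (kJ/mol): B 25026, K 5877, Ca 6491.
Hence IE_4: K < Ca < B.

K < Ca < B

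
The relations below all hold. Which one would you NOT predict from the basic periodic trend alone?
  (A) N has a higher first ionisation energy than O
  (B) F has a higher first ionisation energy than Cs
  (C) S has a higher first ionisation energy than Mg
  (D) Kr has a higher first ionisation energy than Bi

The general trend: first ionisation energy increases across a period and decreases down a group.
(A) N (period 2, group 15) vs O (period 2, group 16): the stated order contradicts the simple trend.
(B) F (period 2, group 17) vs Cs (period 6, group 1): the stated order agrees with the simple trend.
(C) S (period 3, group 16) vs Mg (period 3, group 2): the stated order agrees with the simple trend.
(D) Kr (period 4, group 18) vs Bi (period 6, group 15): the stated order agrees with the simple trend.
The exception is (A): pairing an electron in O's 2p⁴ costs repulsion energy, so O ionizes more easily than half-filled N (2p³).

(A)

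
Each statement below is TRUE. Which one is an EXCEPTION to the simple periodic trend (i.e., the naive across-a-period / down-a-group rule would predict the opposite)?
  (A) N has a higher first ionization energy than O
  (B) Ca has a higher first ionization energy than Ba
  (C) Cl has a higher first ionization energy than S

The general trend: first ionization energy increases across a period and decreases down a group.
(A) N (period 2, group 15) vs O (period 2, group 16): the stated order contradicts the simple trend.
(B) Ca (period 4, group 2) vs Ba (period 6, group 2): the stated order agrees with the simple trend.
(C) Cl (period 3, group 17) vs S (period 3, group 16): the stated order agrees with the simple trend.
The exception is (A): pairing an electron in O's 2p⁴ costs repulsion energy, so O ionizes more easily than half-filled N (2p³).

(A)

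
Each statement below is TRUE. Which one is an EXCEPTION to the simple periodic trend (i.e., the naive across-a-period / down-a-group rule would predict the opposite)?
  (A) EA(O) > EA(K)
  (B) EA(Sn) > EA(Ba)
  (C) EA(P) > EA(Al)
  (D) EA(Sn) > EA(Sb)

(D)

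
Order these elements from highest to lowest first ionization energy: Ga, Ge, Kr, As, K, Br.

Across a period the outer electron is held more tightly (higher IE₁); down a group it sits in a higher shell, more shielded, and comes off more easily.
All lie in period 4, so first ionization energy increases left to right.
So from highest to lowest: Kr > Br > As > Ge > Ga > K.

Kr > Br > As > Ge > Ga > K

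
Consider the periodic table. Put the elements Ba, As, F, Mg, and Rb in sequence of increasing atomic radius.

F < As < Mg < Ba < Rb

F is in period 2, group 17; Mg is in period 3, group 2; As is in period 4, group 15; Rb is in period 5, group 1; Ba is in period 6, group 2.
Atomic radius shrinks across a period as nuclear charge pulls the same shell inward, and grows down a group as new shells are added.
Neither a single period nor a single group — weigh both effects.
As > F: relative to F, both the across-period and down-group shifts push As's atomic radius up.
Mg > As: the two effects oppose for this pair; the across-period effect wins (139 vs 121 pm).
Ba > Mg: Ba sits below Mg in group 2, so the down-group effect alone puts Ba larger.
Rb > Ba: the two effects oppose for this pair; the across-period effect wins (210 vs 196 pm).
For reference (pm): F 64, Mg 139, As 121, Rb 210, Ba 196.
So from smallest to largest: F < As < Mg < Ba < Rb.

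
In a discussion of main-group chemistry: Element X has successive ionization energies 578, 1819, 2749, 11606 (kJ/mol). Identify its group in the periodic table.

Group 13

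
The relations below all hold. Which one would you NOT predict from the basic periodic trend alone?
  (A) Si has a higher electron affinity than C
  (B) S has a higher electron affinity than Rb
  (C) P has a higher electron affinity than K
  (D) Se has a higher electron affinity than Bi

The general trend: electron affinity increases across a period and decreases down a group.
(A) Si (period 3, group 14) vs C (period 2, group 14): the stated order contradicts the simple trend.
(B) S (period 3, group 16) vs Rb (period 5, group 1): the stated order agrees with the simple trend.
(C) P (period 3, group 15) vs K (period 4, group 1): the stated order agrees with the simple trend.
(D) Se (period 4, group 16) vs Bi (period 6, group 15): the stated order agrees with the simple trend.
The exception is (A): Si's larger, more diffuse 3p orbitals accept an added electron slightly more readily than C's compact 2p.

(A)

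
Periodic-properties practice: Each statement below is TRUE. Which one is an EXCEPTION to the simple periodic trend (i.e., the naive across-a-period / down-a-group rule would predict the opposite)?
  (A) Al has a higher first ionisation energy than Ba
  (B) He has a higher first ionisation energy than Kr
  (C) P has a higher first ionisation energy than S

The general trend: first ionisation energy increases across a period and decreases down a group.
(A) Al (period 3, group 13) vs Ba (period 6, group 2): the stated order agrees with the simple trend.
(B) He (period 1, group 18) vs Kr (period 4, group 18): the stated order agrees with the simple trend.
(C) P (period 3, group 15) vs S (period 3, group 16): the stated order contradicts the simple trend.
The exception is (C): S (3p⁴) ionizes more easily than half-filled P (3p³) because the paired 3p electron in S is pushed out by e⁻–e⁻ repulsion.

(C)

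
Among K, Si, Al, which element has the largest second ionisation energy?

K

Consider each +1 ion: K⁺ is the bare [Ar] core; Si⁺ still has 3 valence electrons; Al⁺ still has 2 valence electrons.
Pulling an electron out of a noble-gas core costs far more than removing a remaining valence electron, so K sits at the high end of IE_2.
Valence configurations: Si⁺ [Ne]3s²3p¹, Al⁺ [Ne]3s².
Si⁺ loses a lone 3p electron whereas Al⁺ must break into a filled 3s² pair, so IE_2(Al) > IE_2(Si) even though Si has the higher nuclear charge.
Tabulated IE_2 (kJ/mol): K 3052, Si 1577, Al 1817.
Putting it together, IE_2: Si < Al < K.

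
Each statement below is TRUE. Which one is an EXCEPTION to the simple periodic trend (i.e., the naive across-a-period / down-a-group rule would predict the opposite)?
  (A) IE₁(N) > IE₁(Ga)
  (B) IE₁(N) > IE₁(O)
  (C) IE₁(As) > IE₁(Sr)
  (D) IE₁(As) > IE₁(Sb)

The general trend: first ionization energy increases across a period and decreases down a group.
(A) N (period 2, group 15) vs Ga (period 4, group 13): the stated order agrees with the simple trend.
(B) N (period 2, group 15) vs O (period 2, group 16): the stated order contradicts the simple trend.
(C) As (period 4, group 15) vs Sr (period 5, group 2): the stated order agrees with the simple trend.
(D) As (period 4, group 15) vs Sb (period 5, group 15): the stated order agrees with the simple trend.
The exception is (B): pairing an electron in O's 2p⁴ costs repulsion energy, so O ionizes more easily than half-filled N (2p³).

(B)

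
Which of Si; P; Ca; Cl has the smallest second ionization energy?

Ca

Consider each +1 ion: Si⁺ still has 3 valence electrons; P⁺ still has 4 valence electrons; Ca⁺ still has 1 valence electron; Cl⁺ still has 6 valence electrons.
All are still removing valence electrons, so compare the +1 ions as you would atoms: IE_2 generally rises across a period (higher Z_eff) and falls down a group (larger shell), subject to the usual subshell exceptions.
Valence configurations: Si⁺ [Ne]3s²3p¹, P⁺ [Ne]3s²3p², Ca⁺ [Ar]4s¹, Cl⁺ [Ne]3s²3p⁴.
Approximate IE_2 values (kJ/mol): Si 1577, P 1907, Ca 1145, Cl 2298.
Hence IE_2: Ca < Si < P < Cl.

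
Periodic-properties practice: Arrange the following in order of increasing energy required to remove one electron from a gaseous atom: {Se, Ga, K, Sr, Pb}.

K is in period 4, group 1; Ga is in period 4, group 13; Se is in period 4, group 16; Sr is in period 5, group 2; Pb is in period 6, group 14.
IE₁ increases left→right with effective nuclear charge and decreases top→bottom as the valence shell moves farther out.
Neither a single period nor a single group — weigh both effects.
Sr > K: the two effects oppose for this pair; the across-period effect wins (550 vs 419 kJ/mol).
Ga > Sr: both effects reinforce here, so Ga is clearly the higher of the two.
Pb > Ga: period and group pull opposite ways; the across-period shift dominates (716 vs 579 kJ/mol).
Se > Pb: both effects reinforce here, so Se is clearly the higher of the two.
For reference (kJ/mol): K 419, Ga 579, Se 941, Sr 550, Pb 716.
So from lowest to highest: K < Sr < Ga < Pb < Se.

K < Sr < Ga < Pb < Se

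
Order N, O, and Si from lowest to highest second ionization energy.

Si < N < O

IE_2 is the cost of taking one more electron from the +1 cation: N⁺ still has 4 valence electrons; O⁺ still has 5 valence electrons; Si⁺ still has 3 valence electrons.
All are still removing valence electrons, so compare the +1 ions as you would atoms: IE_2 generally rises across a period (higher Z_eff) and falls down a group (larger shell), subject to the usual subshell exceptions.
Valence configurations: N⁺ [He]2s²2p², O⁺ [He]2s²2p³, Si⁺ [Ne]3s²3p¹.
The numbers (kJ/mol): N 2856, O 3388, Si 1577.
Putting it together, IE_2: Si < N < O.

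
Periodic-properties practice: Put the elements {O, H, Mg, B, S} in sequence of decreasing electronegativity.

O > S > H > B > Mg

H is in period 1, group 1; B is in period 2, group 13; O is in period 2, group 16; Mg is in period 3, group 2; S is in period 3, group 16.
EN rises left→right (higher Z_eff, smaller atoms) and falls top→bottom (larger, more shielded atoms).
Here both period and group differ, so the two effects have to be weighed against each other.
B > Mg: relative to Mg, both the across-period and down-group shifts push B's electronegativity up.
H > B: the two effects oppose for this pair; the down-group effect wins (2.20 vs 2.04).
S > H: period and group pull opposite ways; the across-period shift dominates (2.58 vs 2.20).
O > S: they share group 16; the group trend gives O the larger value.
Approximate values (Pauling): H 2.20, B 2.04, O 3.44, Mg 1.31, S 2.58.
So from highest to lowest: O > S > H > B > Mg.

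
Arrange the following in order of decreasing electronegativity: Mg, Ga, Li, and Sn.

Li is in period 2, group 1; Mg is in period 3, group 2; Ga is in period 4, group 13; Sn is in period 5, group 14.
EN rises left→right (higher Z_eff, smaller atoms) and falls top→bottom (larger, more shielded atoms).
A diagonal step moves right (one effect) and down (the opposite effect) at once.
Mg > Li: period and group pull opposite ways; the across-period shift dominates (1.31 vs 0.98).
Ga > Mg: period and group pull opposite ways; the across-period shift dominates (1.81 vs 1.31).
Sn > Ga: period and group pull opposite ways; the across-period shift dominates (1.96 vs 1.81).
For reference (Pauling): Li 0.98, Mg 1.31, Ga 1.81, Sn 1.96.
So from highest to lowest: Sn > Ga > Mg > Li.

Sn > Ga > Mg > Li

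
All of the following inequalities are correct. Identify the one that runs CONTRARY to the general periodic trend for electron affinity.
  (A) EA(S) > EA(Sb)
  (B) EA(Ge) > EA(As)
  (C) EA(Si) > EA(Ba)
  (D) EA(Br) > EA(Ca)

(B)

The general trend: electron affinity increases across a period and decreases down a group.
(A) S (period 3, group 16) vs Sb (period 5, group 15): the stated order agrees with the simple trend.
(B) Ge (period 4, group 14) vs As (period 4, group 15): the stated order contradicts the simple trend.
(C) Si (period 3, group 14) vs Ba (period 6, group 2): the stated order agrees with the simple trend.
(D) Br (period 4, group 17) vs Ca (period 4, group 2): the stated order agrees with the simple trend.
The exception is (B): adding an electron to As's half-filled 4p³ is unfavourable, so Ge (4p²) has the more exothermic EA.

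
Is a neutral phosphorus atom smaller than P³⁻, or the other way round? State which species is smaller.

P

Forming P³⁻ adds 3 electrons to P. More electron–electron repulsion in the same shell, with unchanged nuclear charge, lets the cloud expand.
An anion is larger than its parent atom: P³⁻ > P.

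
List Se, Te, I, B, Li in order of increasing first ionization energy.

Li is in period 2, group 1; B is in period 2, group 13; Se is in period 4, group 16; Te is in period 5, group 16; I is in period 5, group 17.
First ionization energy rises across a period (greater Z_eff holds electrons more tightly) and falls down a group (valence electrons are farther from the nucleus).
These span different periods and groups, so the two trends combine.
B > Li: both are in period 2; the period trend gives B the larger value.
Te > B: the two effects oppose for this pair; the across-period effect wins (869 vs 801 kJ/mol).
Se > Te: they share group 16; the group trend gives Se the larger value.
I > Se: the two effects oppose for this pair; the across-period effect wins (1008 vs 941 kJ/mol).
Approximate values (kJ/mol): Li 520, B 801, Se 941, Te 869, I 1008.
So from lowest to highest: Li < B < Te < Se < I.

Li < B < Te < Se < I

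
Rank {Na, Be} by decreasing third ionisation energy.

Be > Na

The third ionization energy removes an electron from the +2 ion. For each element: Na²⁺ is already 1 electron into the core; Be²⁺ is the bare [He] core.
All of these are removing an electron from a noble-gas core or deeper; the smaller core (lower principal quantum number) is held far more tightly, and within a period the higher nuclear charge binds the same core more tightly.
Tabulated IE_3 (kJ/mol): Na 6910, Be 14849.
Hence IE_3: Na < Be.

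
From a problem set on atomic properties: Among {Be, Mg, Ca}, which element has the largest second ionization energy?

Be

Consider each +1 ion: Be⁺ still has 1 valence electron; Mg⁺ still has 1 valence electron; Ca⁺ still has 1 valence electron.
All are still removing valence electrons, so compare the +1 ions as you would atoms: IE_2 generally rises across a period (higher Z_eff) and falls down a group (larger shell), subject to the usual subshell exceptions.
Valence configurations: Be⁺ [He]2s¹, Mg⁺ [Ne]3s¹, Ca⁺ [Ar]4s¹.
Tabulated IE_2 (kJ/mol): Be 1757, Mg 1451, Ca 1145.
Hence IE_2: Ca < Mg < Be.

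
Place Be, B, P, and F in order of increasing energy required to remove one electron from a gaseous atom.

B, Be, P, F

Be is in period 2, group 2; B is in period 2, group 13; F is in period 2, group 17; P is in period 3, group 15.
First ionization energy rises across a period (greater Z_eff holds electrons more tightly) and falls down a group (valence electrons are farther from the nucleus).
These span different periods and groups, so the two trends combine.
Be > B: this pair runs against the simple trend — see the exception note.
P > Be: period and group pull opposite ways; the across-period shift dominates (1012 vs 900 kJ/mol).
F > P: relative to P, both the across-period and down-group shifts push F's first ionization energy up.
Note the exception: Be has a higher first ionization energy than B, contrary to the simple trend — removing B's lone 2p electron is easier than breaking Be's filled 2s².
For reference (kJ/mol): Be 900, B 801, F 1681, P 1012.
So from lowest to highest: B < Be < P < F.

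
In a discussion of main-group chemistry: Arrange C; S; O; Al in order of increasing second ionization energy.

Al < S < C < O

After 1 electron has been removed, what remains? C⁺ still has 3 valence electrons; S⁺ still has 5 valence electrons; O⁺ still has 5 valence electrons; Al⁺ still has 2 valence electrons.
All are still removing valence electrons, so compare the +1 ions as you would atoms: IE_2 generally rises across a period (higher Z_eff) and falls down a group (larger shell), subject to the usual subshell exceptions.
Valence configurations: C⁺ [He]2s²2p¹, S⁺ [Ne]3s²3p³, O⁺ [He]2s²2p³, Al⁺ [Ne]3s².
Approximate IE_2 values (kJ/mol): C 2353, S 2252, O 3388, Al 1817.
Overall IE_2 order: Al < S < C < O.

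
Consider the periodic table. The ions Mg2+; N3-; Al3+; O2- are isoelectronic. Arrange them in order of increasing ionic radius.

All of these have 10 electrons, so size is governed by nuclear charge alone: the more protons, the stronger the pull on the same electron cloud, and the smaller the ion.
Nuclear charges: Al3+ (Z=13), Mg2+ (Z=12), O2- (Z=8), N3- (Z=7).
Smallest to largest: Al3+ < Mg2+ < O2- < N3-.

Al3+ < Mg2+ < O2- < N3-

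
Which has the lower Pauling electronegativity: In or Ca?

Ca is in period 4, group 2; In is in period 5, group 13.
Smaller atoms with higher effective nuclear charge are more electronegative.
These sit on a diagonal, where the across-period and down-group effects partly cancel.
In > Ca: the two effects oppose for this pair; the across-period effect wins (1.78 vs 1.00).
Tabulated electronegativity (Pauling): Ca 1.00, In 1.78.
So Ca has the lower Pauling electronegativity (Ca < In).

Ca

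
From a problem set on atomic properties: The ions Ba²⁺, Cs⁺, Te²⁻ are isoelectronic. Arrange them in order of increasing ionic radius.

All of these have 54 electrons, so size is governed by nuclear charge alone: the more protons, the stronger the pull on the same electron cloud, and the smaller the ion.
Nuclear charges: Ba²⁺ (Z=56), Cs⁺ (Z=55), Te²⁻ (Z=52).
Smallest to largest: Ba²⁺ < Cs⁺ < Te²⁻.

Ba²⁺ < Cs⁺ < Te²⁻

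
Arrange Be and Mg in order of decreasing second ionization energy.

Be > Mg

Consider each +1 ion: Be⁺ still has 1 valence electron; Mg⁺ still has 1 valence electron.
All are still removing valence electrons, so compare the +1 ions as you would atoms: IE_2 generally rises across a period (higher Z_eff) and falls down a group (larger shell), subject to the usual subshell exceptions.
Valence configurations: Be⁺ [He]2s¹, Mg⁺ [Ne]3s¹.
The numbers (kJ/mol): Be 1757, Mg 1451.
Putting it together, IE_2: Mg < Be.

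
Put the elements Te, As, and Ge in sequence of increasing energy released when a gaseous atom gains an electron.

As < Ge < Te

Electron affinity generally becomes more exothermic across a period toward the halogens and less exothermic down a group.
Here both period and group differ, so the two effects have to be weighed against each other.
Ge > As: this pair runs against the simple trend — see the exception note.
Te > Ge: the two effects oppose for this pair; the across-period effect wins (190 vs 119 kJ/mol).
Note the exception: Ge has a higher electron affinity than As, contrary to the simple trend — adding an electron to As's half-filled 4p³ is unfavourable, so Ge (4p²) has the more exothermic EA.
Tabulated electron affinity (kJ/mol): Ge 119, As 78, Te 190.
So from lowest to highest: As < Ge < Te.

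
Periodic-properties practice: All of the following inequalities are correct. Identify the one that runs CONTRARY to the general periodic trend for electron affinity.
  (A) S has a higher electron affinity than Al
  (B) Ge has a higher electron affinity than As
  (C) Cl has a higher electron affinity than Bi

The general trend: electron affinity increases across a period and decreases down a group.
(A) S (period 3, group 16) vs Al (period 3, group 13): the stated order agrees with the simple trend.
(B) Ge (period 4, group 14) vs As (period 4, group 15): the stated order contradicts the simple trend.
(C) Cl (period 3, group 17) vs Bi (period 6, group 15): the stated order agrees with the simple trend.
The exception is (B): adding an electron to As's half-filled 4p³ is unfavourable, so Ge (4p²) has the more exothermic EA.

(B)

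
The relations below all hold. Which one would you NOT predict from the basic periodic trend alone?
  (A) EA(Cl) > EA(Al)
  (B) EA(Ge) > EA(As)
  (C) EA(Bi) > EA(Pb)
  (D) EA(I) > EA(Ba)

(B)

The general trend: electron affinity increases across a period and decreases down a group.
(A) Cl (period 3, group 17) vs Al (period 3, group 13): the stated order agrees with the simple trend.
(B) Ge (period 4, group 14) vs As (period 4, group 15): the stated order contradicts the simple trend.
(C) Bi (period 6, group 15) vs Pb (period 6, group 14): the stated order agrees with the simple trend.
(D) I (period 5, group 17) vs Ba (period 6, group 2): the stated order agrees with the simple trend.
The exception is (B): adding an electron to As's half-filled 4p³ is unfavourable, so Ge (4p²) has the more exothermic EA.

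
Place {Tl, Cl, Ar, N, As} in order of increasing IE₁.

N is in period 2, group 15; Cl is in period 3, group 17; Ar is in period 3, group 18; As is in period 4, group 15; Tl is in period 6, group 13.
Across a period the outer electron is held more tightly (higher IE₁); down a group it sits in a higher shell, more shielded, and comes off more easily.
These span different periods and groups, so the two trends combine.
As > Tl: relative to Tl, both the across-period and down-group shifts push As's first ionization energy up.
Cl > As: both effects reinforce here, so Cl is clearly the higher of the two.
N > Cl: the two effects oppose for this pair; the down-group effect wins (1402 vs 1251 kJ/mol).
Ar > N: period and group pull opposite ways; the across-period shift dominates (1521 vs 1402 kJ/mol).
Tabulated first ionization energy (kJ/mol): N 1402, Cl 1251, Ar 1521, As 947, Tl 589.
So from lowest to highest: Tl < As < Cl < N < Ar.

Tl < As < Cl < N < Ar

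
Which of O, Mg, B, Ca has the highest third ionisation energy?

The third ionization energy removes an electron from the +2 ion. For each element: O²⁺ still has 4 valence electrons; Mg²⁺ is the bare [Ne] core; B²⁺ still has 1 valence electron; Ca²⁺ is the bare [Ar] core.
Usually core removal costs more than valence removal, but here the competition is close: a tightly held n=2 valence electron can cost more to remove than an n=3 core electron, so the actual values have to decide it.
Valence configurations: O²⁺ [He]2s²2p², B²⁺ [He]2s¹.
Approximate IE_3 values (kJ/mol): O 5300, Mg 7733, B 3660, Ca 4912.
Putting it together, IE_3: B < Ca < O < Mg.

Mg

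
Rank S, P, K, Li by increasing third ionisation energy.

P < S < K < Li

The third ionization energy removes an electron from the +2 ion. For each element: S²⁺ still has 4 valence electrons; P²⁺ still has 3 valence electrons; K²⁺ is already 1 electron into the core; Li²⁺ is already 1 electron into the core.
Breaking into a closed-shell core is much more expensive than removing a leftover valence electron — K and Li have the largest IE_3 here.
Valence configurations: S²⁺ [Ne]3s²3p², P²⁺ [Ne]3s²3p¹.
Tabulated IE_3 (kJ/mol): S 3357, P 2914, K 4420, Li 11815.
So the third ionization energies run P < S < K < Li.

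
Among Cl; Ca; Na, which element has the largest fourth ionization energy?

After 3 electrons have been removed, what remains? Cl³⁺ still has 4 valence electrons; Ca³⁺ is already 1 electron into the core; Na³⁺ is already 2 electrons into the core.
Pulling an electron out of a noble-gas core costs far more than removing a remaining valence electron, so Ca and Na sit at the high end of IE_4.
Tabulated IE_4 (kJ/mol): Cl 5159, Ca 6491, Na 9543.
Overall IE_4 order: Cl < Ca < Na.

Na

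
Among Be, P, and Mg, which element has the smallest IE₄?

After 3 electrons have been removed, what remains? Be³⁺ is already 1 electron into the core; P³⁺ still has 2 valence electrons; Mg³⁺ is already 1 electron into the core.
Breaking into a closed-shell core is much more expensive than removing a leftover valence electron — Mg and Be have the largest IE_4 here.
Approximate IE_4 values (kJ/mol): Be 21007, P 4964, Mg 10543.
Hence IE_4: P < Mg < Be.

P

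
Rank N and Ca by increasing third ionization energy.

IE_3 is the cost of taking one more electron from the +2 cation: N²⁺ still has 3 valence electrons; Ca²⁺ is the bare [Ar] core.
Breaking into a closed-shell core is much more expensive than removing a leftover valence electron — Ca has the largest IE_3 here.
Tabulated IE_3 (kJ/mol): N 4578, Ca 4912.
So the third ionization energies run N < Ca.

N < Ca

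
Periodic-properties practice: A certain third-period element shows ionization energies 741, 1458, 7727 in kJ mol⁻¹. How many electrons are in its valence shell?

2

Look for the largest jump between consecutive ionization energies: IE3/IE2 ≈ 5.3, far larger than any earlier ratio.
That jump marks the point where a core electron is being removed. So the atom has 2 valence electrons.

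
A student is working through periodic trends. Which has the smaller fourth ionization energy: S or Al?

S

IE_4 is the cost of taking one more electron from the +3 cation: S³⁺ still has 3 valence electrons; Al³⁺ is the bare [Ne] core.
Pulling an electron out of a noble-gas core costs far more than removing a remaining valence electron, so Al sits at the high end of IE_4.
Tabulated IE_4 (kJ/mol): S 4556, Al 11577.
So the fourth ionization energies run S < Al.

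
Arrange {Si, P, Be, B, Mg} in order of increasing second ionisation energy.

Mg < Si < Be < P < B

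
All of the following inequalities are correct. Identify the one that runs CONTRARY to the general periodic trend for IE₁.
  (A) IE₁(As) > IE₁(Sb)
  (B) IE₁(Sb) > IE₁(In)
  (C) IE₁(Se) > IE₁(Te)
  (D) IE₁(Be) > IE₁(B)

The general trend: IE₁ increases across a period and decreases down a group.
(A) As (period 4, group 15) vs Sb (period 5, group 15): the stated order agrees with the simple trend.
(B) Sb (period 5, group 15) vs In (period 5, group 13): the stated order agrees with the simple trend.
(C) Se (period 4, group 16) vs Te (period 5, group 16): the stated order agrees with the simple trend.
(D) Be (period 2, group 2) vs B (period 2, group 13): the stated order contradicts the simple trend.
The exception is (D): removing B's lone 2p electron is easier than breaking Be's filled 2s².

(D)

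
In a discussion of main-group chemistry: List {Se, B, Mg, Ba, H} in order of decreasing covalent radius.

H is in period 1, group 1; B is in period 2, group 13; Mg is in period 3, group 2; Se is in period 4, group 16; Ba is in period 6, group 2.
Moving right in a period, electrons are added to the same shell under a stronger nuclear pull, so atoms get smaller; moving down, a new shell is opened and atoms get larger.
Here both period and group differ, so the two effects have to be weighed against each other.
B > H: the two effects oppose for this pair; the down-group effect wins (85 vs 32 pm).
Se > B: period and group pull opposite ways; the down-group shift dominates (116 vs 85 pm).
Mg > Se: period and group pull opposite ways; the across-period shift dominates (139 vs 116 pm).
Ba > Mg: they share group 2; the group trend gives Ba the larger value.
Approximate values (pm): H 32, B 85, Mg 139, Se 116, Ba 196.
So from largest to smallest: Ba > Mg > Se > B > H.

Ba > Mg > Se > B > H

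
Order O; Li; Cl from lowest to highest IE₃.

Cl < O < Li

Consider each +2 ion: O²⁺ still has 4 valence electrons; Li²⁺ is already 1 electron into the core; Cl²⁺ still has 5 valence electrons.
Core electrons are held far more tightly than valence electrons, so Li tops the IE_3 order.
Valence configurations: O²⁺ [He]2s²2p², Cl²⁺ [Ne]3s²3p³.
Tabulated IE_3 (kJ/mol): O 5300, Li 11815, Cl 3822.
Hence IE_3: Cl < O < Li.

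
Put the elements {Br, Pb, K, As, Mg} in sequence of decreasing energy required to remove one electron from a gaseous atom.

Br > As > Mg > Pb > K

Across a period the outer electron is held more tightly (higher IE₁); down a group it sits in a higher shell, more shielded, and comes off more easily.
These span different periods and groups, so the two trends combine.
Pb > K: period and group pull opposite ways; the across-period shift dominates (716 vs 419 kJ/mol).
Mg > Pb: the two effects oppose for this pair; the down-group effect wins (738 vs 716 kJ/mol).
As > Mg: period and group pull opposite ways; the across-period shift dominates (947 vs 738 kJ/mol).
Br > As: both are in period 4; the period trend gives Br the larger value.
Approximate values (kJ/mol): Mg 738, K 419, As 947, Br 1140, Pb 716.
So from highest to lowest: Br > As > Mg > Pb > K.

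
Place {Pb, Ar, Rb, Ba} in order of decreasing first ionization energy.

Ar, Pb, Ba, Rb

Ar is in period 3, group 18; Rb is in period 5, group 1; Ba is in period 6, group 2; Pb is in period 6, group 14.
Removing the outermost electron gets harder across a period and easier down a group.
These span different periods and groups, so the two trends combine.
Ba > Rb: the two effects oppose for this pair; the across-period effect wins (503 vs 403 kJ/mol).
Pb > Ba: both are in period 6; the period trend gives Pb the larger value.
Ar > Pb: relative to Pb, both the across-period and down-group shifts push Ar's first ionization energy up.
Approximate values (kJ/mol): Ar 1521, Rb 403, Ba 503, Pb 716.
So from highest to lowest: Ar > Pb > Ba > Rb.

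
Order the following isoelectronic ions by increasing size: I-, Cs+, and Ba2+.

All of these have 54 electrons, so size is governed by nuclear charge alone: the more protons, the stronger the pull on the same electron cloud, and the smaller the ion.
Nuclear charges: Ba2+ (Z=56), Cs+ (Z=55), I- (Z=53).
Smallest to largest: Ba2+ < Cs+ < I-.

Ba2+, Cs+, I-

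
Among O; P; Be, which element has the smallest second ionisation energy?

Be

After 1 electron has been removed, what remains? O⁺ still has 5 valence electrons; P⁺ still has 4 valence electrons; Be⁺ still has 1 valence electron.
All are still removing valence electrons, so compare the +1 ions as you would atoms: IE_2 generally rises across a period (higher Z_eff) and falls down a group (larger shell), subject to the usual subshell exceptions.
Valence configurations: O⁺ [He]2s²2p³, P⁺ [Ne]3s²3p², Be⁺ [He]2s¹.
Approximate IE_2 values (kJ/mol): O 3388, P 1907, Be 1757.
Hence IE_2: Be < P < O.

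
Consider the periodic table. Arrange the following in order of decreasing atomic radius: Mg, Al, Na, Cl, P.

Na is in period 3, group 1; Mg is in period 3, group 2; Al is in period 3, group 13; P is in period 3, group 15; Cl is in period 3, group 17.
Across a period the added protons contract the valence shell; down a group each new principal shell makes the atom larger.
All lie in period 3, so atomic radius increases right to left.
So from largest to smallest: Na > Mg > Al > P > Cl.

Na > Mg > Al > P > Cl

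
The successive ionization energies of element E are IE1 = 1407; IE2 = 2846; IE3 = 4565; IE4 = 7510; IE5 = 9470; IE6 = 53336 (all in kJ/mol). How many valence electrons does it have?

5

Look for the largest jump between consecutive ionization energies: IE6/IE5 ≈ 5.6, far larger than any earlier ratio.
That jump marks the point where a core electron is being removed. So the atom has 5 valence electrons.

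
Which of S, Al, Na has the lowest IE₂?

After 1 electron has been removed, what remains? S⁺ still has 5 valence electrons; Al⁺ still has 2 valence electrons; Na⁺ is the bare [Ne] core.
Core electrons are held far more tightly than valence electrons, so Na tops the IE_2 order.
Valence configurations: S⁺ [Ne]3s²3p³, Al⁺ [Ne]3s².
Tabulated IE_2 (kJ/mol): S 2252, Al 1817, Na 4562.
Hence IE_2: Al < S < Na.

Al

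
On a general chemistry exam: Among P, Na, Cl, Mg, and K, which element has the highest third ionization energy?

After 2 electrons have been removed, what remains? P²⁺ still has 3 valence electrons; Na²⁺ is already 1 electron into the core; Cl²⁺ still has 5 valence electrons; Mg²⁺ is the bare [Ne] core; K²⁺ is already 1 electron into the core.
Pulling an electron out of a noble-gas core costs far more than removing a remaining valence electron, so K, Na and Mg sit at the high end of IE_3.
Valence configurations: P²⁺ [Ne]3s²3p¹, Cl²⁺ [Ne]3s²3p³.
Tabulated IE_3 (kJ/mol): P 2914, Na 6910, Cl 3822, Mg 7733, K 4420.
Putting it together, IE_3: P < Cl < K < Na < Mg.

Mg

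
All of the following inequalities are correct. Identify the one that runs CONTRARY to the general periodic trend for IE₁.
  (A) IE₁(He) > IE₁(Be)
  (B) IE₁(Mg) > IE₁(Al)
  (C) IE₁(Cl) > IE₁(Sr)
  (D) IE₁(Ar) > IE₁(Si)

The general trend: IE₁ increases across a period and decreases down a group.
(A) He (period 1, group 18) vs Be (period 2, group 2): the stated order agrees with the simple trend.
(B) Mg (period 3, group 2) vs Al (period 3, group 13): the stated order contradicts the simple trend.
(C) Cl (period 3, group 17) vs Sr (period 5, group 2): the stated order agrees with the simple trend.
(D) Ar (period 3, group 18) vs Si (period 3, group 14): the stated order agrees with the simple trend.
The exception is (B): Al's single 3p electron is easier to remove than one from Mg's filled 3s².

(B)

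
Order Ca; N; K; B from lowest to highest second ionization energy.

Ca < B < N < K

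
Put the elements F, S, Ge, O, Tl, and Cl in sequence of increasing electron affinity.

Adding an electron releases more energy for atoms nearer the top right (short of the noble gases).
Neither a single period nor a single group — weigh both effects.
Ge > Tl: both effects reinforce here, so Ge is clearly the higher of the two.
O > Ge: relative to Ge, both the across-period and down-group shifts push O's electron affinity up.
S > O: this pair runs against the simple trend — see the exception note.
F > S: both effects reinforce here, so F is clearly the higher of the two.
Cl > F: this pair runs against the simple trend — see the exception note.
Note the exception: S has a higher electron affinity than O, contrary to the simple trend — the compact 2p subshell of O repels the added electron more than S's larger 3p does.
Note the exception: Cl has a higher electron affinity than F, contrary to the simple trend — F's small 2p subshell makes the incoming electron feel strong e⁻–e⁻ repulsion, so Cl actually releases more energy on gaining an electron.
Approximate values (kJ/mol): O 141, F 328, S 200, Cl 349, Ge 119, Tl 19.
So from lowest to highest: Tl < Ge < O < S < F < Cl.

Tl < Ge < O < S < F < Cl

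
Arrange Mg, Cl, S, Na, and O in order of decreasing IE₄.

The fourth ionization energy removes an electron from the +3 ion. For each element: Mg³⁺ is already 1 electron into the core; Cl³⁺ still has 4 valence electrons; S³⁺ still has 3 valence electrons; Na³⁺ is already 2 electrons into the core; O³⁺ still has 3 valence electrons.
Core electrons are held far more tightly than valence electrons, so Na and Mg top the IE_4 order.
Valence configurations: Cl³⁺ [Ne]3s²3p², S³⁺ [Ne]3s²3p¹, O³⁺ [He]2s²2p¹.
The numbers (kJ/mol): Mg 10543, Cl 5159, S 4556, Na 9543, O 7469.
So the fourth ionization energies run S < Cl < O < Na < Mg.

Mg > Na > O > Cl > S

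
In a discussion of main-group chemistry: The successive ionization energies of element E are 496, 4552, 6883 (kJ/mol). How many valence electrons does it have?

Look for the largest jump between consecutive ionization energies: IE2/IE1 ≈ 9.2, far larger than any earlier ratio.
That jump marks the point where a core electron is being removed. So the atom has 1 valence electron.

1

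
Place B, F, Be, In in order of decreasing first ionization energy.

F > Be > B > In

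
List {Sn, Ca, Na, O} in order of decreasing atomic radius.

Ca > Na > Sn > O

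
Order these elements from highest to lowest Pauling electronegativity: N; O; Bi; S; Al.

O, N, S, Bi, Al

Atoms toward the upper right of the periodic table pull bonding electrons most strongly.
Here both period and group differ, so the two effects have to be weighed against each other.
Bi > Al: period and group pull opposite ways; the across-period shift dominates (2.02 vs 1.61).
S > Bi: both effects reinforce here, so S is clearly the higher of the two.
N > S: period and group pull opposite ways; the down-group shift dominates (3.04 vs 2.58).
O > N: O lies to the right of N in period 2, so the across-period effect alone puts O higher.
Approximate values (Pauling): N 3.04, O 3.44, Al 1.61, S 2.58, Bi 2.02.
So from highest to lowest: O > N > S > Bi > Al.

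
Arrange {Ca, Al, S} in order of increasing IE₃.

Al < S < Ca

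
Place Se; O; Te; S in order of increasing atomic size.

O < S < Se < Te

O is in period 2, group 16; S is in period 3, group 16; Se is in period 4, group 16; Te is in period 5, group 16.
Moving right in a period, electrons are added to the same shell under a stronger nuclear pull, so atoms get smaller; moving down, a new shell is opened and atoms get larger.
All are in group 16, so atomic radius increases down the group.
So from smallest to largest: O < S < Se < Te.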